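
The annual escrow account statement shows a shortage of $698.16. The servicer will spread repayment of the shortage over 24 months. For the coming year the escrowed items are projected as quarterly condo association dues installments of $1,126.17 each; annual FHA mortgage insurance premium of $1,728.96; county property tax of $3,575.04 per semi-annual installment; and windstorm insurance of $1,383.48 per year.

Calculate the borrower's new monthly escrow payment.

Condo association dues: $1,126.17 × 4 = $4,504.68 annually
FHA mortgage insurance premium: $1,728.96 annually
County property tax: $3,575.04 × 2 = $7,150.08 annually
Windstorm insurance: $1,383.48 annually
Yearly total = $4,504.68 + $1,728.96 + $7,150.08 + $1,383.48 = $14,767.20
Per month = $14,767.20 ÷ 12 = $1,230.60
Shortage spread = $698.16 ÷ 24 = $29.09/mo
Adjusted monthly = $1,230.60 + $29.09 = $1,259.69

$1,259.69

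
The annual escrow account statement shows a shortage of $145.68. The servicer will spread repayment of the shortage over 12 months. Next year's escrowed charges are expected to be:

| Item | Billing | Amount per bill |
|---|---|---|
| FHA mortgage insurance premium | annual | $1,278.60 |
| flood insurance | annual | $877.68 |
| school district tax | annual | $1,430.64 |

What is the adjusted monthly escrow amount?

FHA mortgage insurance premium = $1,278.60 annually
Flood insurance = $877.68 annually
School district tax = $1,430.64 annually
Combined annual = $1,278.60 + $877.68 + $1,430.64 = $3,586.92
Monthly = $3,586.92 ÷ 12 = $298.91
Shortage per month = $145.68 ÷ 12 = $12.14
New monthly escrow = $298.91 + $12.14 = $311.05

$311.05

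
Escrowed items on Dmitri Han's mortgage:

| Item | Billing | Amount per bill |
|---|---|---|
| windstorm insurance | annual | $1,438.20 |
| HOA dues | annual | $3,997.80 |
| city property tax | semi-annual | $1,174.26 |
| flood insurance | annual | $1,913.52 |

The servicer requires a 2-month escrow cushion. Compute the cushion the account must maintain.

Windstorm insurance: $1,438.20
HOA dues: $3,997.80
City property tax: $1,174.26 × 2 = $2,348.52
Flood insurance: $1,913.52
Yearly total = $1,438.20 + $3,997.80 + $2,348.52 + $1,913.52 = $9,698.04
Base monthly escrow = $9,698.04 / 12 = $808.17
Cushion = 2 × $808.17 = $1,616.34

$1,616.34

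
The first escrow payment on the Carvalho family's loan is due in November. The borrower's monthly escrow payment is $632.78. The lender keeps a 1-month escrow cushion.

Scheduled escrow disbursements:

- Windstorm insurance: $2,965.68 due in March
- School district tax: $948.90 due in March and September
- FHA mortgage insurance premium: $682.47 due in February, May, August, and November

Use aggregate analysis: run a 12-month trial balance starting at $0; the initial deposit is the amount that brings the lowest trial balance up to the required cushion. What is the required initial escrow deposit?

Cushion = 1 × $632.78 = $632.78
Trial balance (start $0, +$632.78 each month, − disbursements):
  Nov: +$632.78 − $682.47 → -$49.69
  Dec: +$632.78 → $583.09
  Jan: +$632.78 → $1,215.87
  Feb: +$632.78 − $682.47 → $1,166.18
  Mar: +$632.78 − $3,914.58 → -$2,115.62
  Apr: +$632.78 → -$1,482.84
  May: +$632.78 − $682.47 → -$1,532.53
  Jun: +$632.78 → -$899.75
  Jul: +$632.78 → -$266.97
  Aug: +$632.78 − $682.47 → -$316.66
  Sep: +$632.78 − $948.90 → -$632.78
  Oct: +$632.78 → $0.00
Lowest trial balance = -$2,115.62 (Mar)
Initial deposit = cushion − low point = $632.78 − (-$2,115.62) = $2,748.40

$2,748.40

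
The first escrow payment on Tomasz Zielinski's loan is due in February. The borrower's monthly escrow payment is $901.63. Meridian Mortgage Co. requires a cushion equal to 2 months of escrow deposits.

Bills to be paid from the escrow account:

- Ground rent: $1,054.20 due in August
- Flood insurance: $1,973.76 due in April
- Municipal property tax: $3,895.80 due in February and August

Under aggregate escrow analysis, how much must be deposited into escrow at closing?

Cushion = 2 × $901.63 = $1,803.26
Trial balance (start $0, +$901.63 each month, − disbursements):
  Feb: +$901.63 − $3,895.80 → -$2,994.17
  Mar: +$901.63 → -$2,092.54
  Apr: +$901.63 − $1,973.76 → -$3,164.67
  May: +$901.63 → -$2,263.04
  Jun: +$901.63 → -$1,361.41
  Jul: +$901.63 → -$459.78
  Aug: +$901.63 − $4,950.00 → -$4,508.15
  Sep: +$901.63 → -$3,606.52
  Oct: +$901.63 → -$2,704.89
  Nov: +$901.63 → -$1,803.26
  Dec: +$901.63 → -$901.63
  Jan: +$901.63 → $0.00
Lowest trial balance = -$4,508.15 (Aug)
Initial deposit = cushion − low point = $1,803.26 − (-$4,508.15) = $6,311.41

$6,311.41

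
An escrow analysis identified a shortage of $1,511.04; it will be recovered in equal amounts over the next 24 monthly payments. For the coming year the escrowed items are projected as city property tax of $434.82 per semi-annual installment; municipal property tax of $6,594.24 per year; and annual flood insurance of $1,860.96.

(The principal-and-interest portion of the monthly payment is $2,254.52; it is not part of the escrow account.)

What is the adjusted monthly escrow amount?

City property tax = $434.82 × 2 = $869.64 per year
Municipal property tax = $6,594.24 per year
Flood insurance = $1,860.96 per year
Yearly total = $869.64 + $6,594.24 + $1,860.96 = $9,324.84
Monthly escrow = $9,324.84 ÷ 12 = $777.07
Shortage spread = $1,511.04 / 24 = $62.96/mo
Adjusted monthly = $777.07 + $62.96 = $840.03

$840.03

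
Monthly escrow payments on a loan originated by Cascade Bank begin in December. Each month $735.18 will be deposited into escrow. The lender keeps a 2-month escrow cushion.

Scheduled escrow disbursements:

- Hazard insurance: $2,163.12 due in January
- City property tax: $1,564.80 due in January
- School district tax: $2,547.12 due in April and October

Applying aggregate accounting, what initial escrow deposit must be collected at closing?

$4,069.50

Cushion = 2 × $735.18 = $1,470.36
Trial balance (start $0, +$735.18 each month, − disbursements):
  Dec: +$735.18 → $735.18
  Jan: +$735.18 − $3,727.92 → -$2,257.56
  Feb: +$735.18 → -$1,522.38
  Mar: +$735.18 → -$787.20
  Apr: +$735.18 − $2,547.12 → -$2,599.14
  May: +$735.18 → -$1,863.96
  Jun: +$735.18 → -$1,128.78
  Jul: +$735.18 → -$393.60
  Aug: +$735.18 → $341.58
  Sep: +$735.18 → $1,076.76
  Oct: +$735.18 − $2,547.12 → -$735.18
  Nov: +$735.18 → $0.00
Lowest trial balance = -$2,599.14 (Apr)
Initial deposit = cushion − low point = $1,470.36 − (-$2,599.14) = $4,069.50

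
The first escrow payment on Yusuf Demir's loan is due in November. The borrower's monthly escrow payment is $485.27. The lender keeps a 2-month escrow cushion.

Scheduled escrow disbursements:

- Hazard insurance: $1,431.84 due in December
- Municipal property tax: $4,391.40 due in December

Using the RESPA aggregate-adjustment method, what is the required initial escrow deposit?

$5,823.24

Cushion = 2 × $485.27 = $970.54
Trial balance (start $0, +$485.27 each month, − disbursements):
  Nov: +$485.27 → $485.27
  Dec: +$485.27 − $5,823.24 → -$4,852.70
  Jan: +$485.27 → -$4,367.43
  Feb: +$485.27 → -$3,882.16
  Mar: +$485.27 → -$3,396.89
  Apr: +$485.27 → -$2,911.62
  May: +$485.27 → -$2,426.35
  Jun: +$485.27 → -$1,941.08
  Jul: +$485.27 → -$1,455.81
  Aug: +$485.27 → -$970.54
  Sep: +$485.27 → -$485.27
  Oct: +$485.27 → $0.00
Lowest trial balance = -$4,852.70 (Dec)
Initial deposit = cushion − low point = $970.54 − (-$4,852.70) = $5,823.24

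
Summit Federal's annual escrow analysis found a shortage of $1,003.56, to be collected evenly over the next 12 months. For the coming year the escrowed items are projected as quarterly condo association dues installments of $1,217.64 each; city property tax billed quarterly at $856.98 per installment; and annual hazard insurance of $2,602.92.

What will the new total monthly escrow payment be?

Condo association dues — $1,217.64 × 4 = $4,870.56 per year
City property tax — $856.98 × 4 = $3,427.92 per year
Hazard insurance — $2,602.92 per year
Combined annual = $4,870.56 + $3,427.92 + $2,602.92 = $10,901.40
Monthly escrow = $10,901.40 ÷ 12 = $908.45
Shortage spread = $1,003.56 / 12 = $83.63/mo
Adjusted monthly = $908.45 + $83.63 = $992.08

$992.08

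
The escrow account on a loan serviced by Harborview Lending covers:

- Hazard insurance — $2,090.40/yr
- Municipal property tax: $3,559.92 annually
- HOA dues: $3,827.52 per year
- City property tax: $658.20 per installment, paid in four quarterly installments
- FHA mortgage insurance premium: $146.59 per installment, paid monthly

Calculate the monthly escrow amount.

Hazard insurance = $2,090.40
Municipal property tax = $3,559.92
HOA dues = $3,827.52
City property tax = $658.20 × 4 = $2,632.80
FHA mortgage insurance premium = $146.59 × 12 = $1,759.08
Total per year = $13,869.72
Monthly = $13,869.72 ÷ 12 = $1,155.81

$1,155.81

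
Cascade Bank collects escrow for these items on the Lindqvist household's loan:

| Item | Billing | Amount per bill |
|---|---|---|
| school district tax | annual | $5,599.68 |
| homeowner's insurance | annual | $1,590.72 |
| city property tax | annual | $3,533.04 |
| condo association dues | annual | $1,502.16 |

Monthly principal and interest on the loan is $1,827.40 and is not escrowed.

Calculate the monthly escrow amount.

$1,018.80

School district tax: $5,599.68/yr
Homeowner's insurance: $1,590.72/yr
City property tax: $3,533.04/yr
Condo association dues: $1,502.16/yr
Yearly total = $12,225.60
Monthly escrow = $12,225.60 ÷ 12 = $1,018.80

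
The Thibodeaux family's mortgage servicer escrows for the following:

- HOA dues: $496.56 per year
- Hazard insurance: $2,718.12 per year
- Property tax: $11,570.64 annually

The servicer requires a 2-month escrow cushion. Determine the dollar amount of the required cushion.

HOA dues: $496.56/yr
Hazard insurance: $2,718.12/yr
Property tax: $11,570.64/yr
Total per year = $14,785.32
Per month = $14,785.32 / 12 = $1,232.11
Cushion = 2 × $1,232.11 = $2,464.22

$2,464.22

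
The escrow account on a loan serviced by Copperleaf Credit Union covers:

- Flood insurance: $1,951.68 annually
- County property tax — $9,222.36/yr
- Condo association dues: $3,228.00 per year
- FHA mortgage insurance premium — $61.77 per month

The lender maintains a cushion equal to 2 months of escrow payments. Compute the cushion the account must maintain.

$2,523.88

Flood insurance: $1,951.68 annually
County property tax: $9,222.36 annually
Condo association dues: $3,228.00 annually
FHA mortgage insurance premium: $61.77 × 12 = $741.24 annually
Total annual escrow = $1,951.68 + $9,222.36 + $3,228.00 + $741.24 = $15,143.28
Monthly escrow = $15,143.28 ÷ 12 = $1,261.94
Cushion = 2 × $1,261.94 = $2,523.88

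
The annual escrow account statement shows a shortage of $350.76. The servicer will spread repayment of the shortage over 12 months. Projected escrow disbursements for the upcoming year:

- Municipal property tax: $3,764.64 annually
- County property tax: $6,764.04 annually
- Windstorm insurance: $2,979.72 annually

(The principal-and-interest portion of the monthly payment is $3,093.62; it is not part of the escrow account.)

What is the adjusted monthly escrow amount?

Municipal property tax: $3,764.64/yr
County property tax: $6,764.04/yr
Windstorm insurance: $2,979.72/yr
Annual escrow total = $3,764.64 + $6,764.04 + $2,979.72 = $13,508.40
Base monthly escrow = $13,508.40 ÷ 12 = $1,125.70
Shortage spread = $350.76 / 12 = $29.23/mo
New monthly escrow = $1,125.70 + $29.23 = $1,154.93

$1,154.93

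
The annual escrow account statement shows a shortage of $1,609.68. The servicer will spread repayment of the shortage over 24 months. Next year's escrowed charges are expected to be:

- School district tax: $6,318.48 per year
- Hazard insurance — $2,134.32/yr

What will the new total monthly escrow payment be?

$771.47

School district tax — $6,318.48/yr
Hazard insurance — $2,134.32/yr
Combined annual = $6,318.48 + $2,134.32 = $8,452.80
Monthly = $8,452.80 / 12 = $704.40
Shortage per month = $1,609.68 / 24 = $67.07
Adjusted monthly = $704.40 + $67.07 = $771.47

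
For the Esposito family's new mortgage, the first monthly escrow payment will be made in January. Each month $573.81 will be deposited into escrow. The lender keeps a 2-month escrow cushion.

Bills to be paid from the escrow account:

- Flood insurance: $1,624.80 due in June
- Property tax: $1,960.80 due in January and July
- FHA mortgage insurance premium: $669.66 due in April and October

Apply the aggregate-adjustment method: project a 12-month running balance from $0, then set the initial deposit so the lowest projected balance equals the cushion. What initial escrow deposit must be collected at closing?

Cushion = 2 × $573.81 = $1,147.62
Trial balance (start $0, +$573.81 each month, − disbursements):
  Jan: +$573.81 − $1,960.80 → -$1,386.99
  Feb: +$573.81 → -$813.18
  Mar: +$573.81 → -$239.37
  Apr: +$573.81 − $669.66 → -$335.22
  May: +$573.81 → $238.59
  Jun: +$573.81 − $1,624.80 → -$812.40
  Jul: +$573.81 − $1,960.80 → -$2,199.39
  Aug: +$573.81 → -$1,625.58
  Sep: +$573.81 → -$1,051.77
  Oct: +$573.81 − $669.66 → -$1,147.62
  Nov: +$573.81 → -$573.81
  Dec: +$573.81 → $0.00
Lowest trial balance = -$2,199.39 (Jul)
Initial deposit = cushion − low point = $1,147.62 − (-$2,199.39) = $3,347.01

$3,347.01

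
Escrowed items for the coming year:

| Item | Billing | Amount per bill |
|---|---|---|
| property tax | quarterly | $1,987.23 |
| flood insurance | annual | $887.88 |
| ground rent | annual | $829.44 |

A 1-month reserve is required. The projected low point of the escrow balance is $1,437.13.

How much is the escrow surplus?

Property tax: $1,987.23 × 4 = $7,948.92 per year
Flood insurance: $887.88 per year
Ground rent: $829.44 per year
Combined annual = $7,948.92 + $887.88 + $829.44 = $9,666.24
Monthly = $9,666.24 ÷ 12 = $805.52
Required reserve = 1 × $805.52 = $805.52
Excess over cushion: $1,437.13 − $805.52 = $631.61

$631.61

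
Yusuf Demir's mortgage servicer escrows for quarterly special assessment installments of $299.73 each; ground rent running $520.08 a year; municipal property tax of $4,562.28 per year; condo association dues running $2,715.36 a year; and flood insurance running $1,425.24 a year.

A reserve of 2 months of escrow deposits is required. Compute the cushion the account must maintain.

Special assessment: $299.73 × 4 = $1,198.92/yr
Ground rent: $520.08/yr
Municipal property tax: $4,562.28/yr
Condo association dues: $2,715.36/yr
Flood insurance: $1,425.24/yr
Combined annual = $10,421.88
Per month = $10,421.88 / 12 = $868.49
Cushion = 2 × $868.49 = $1,736.98

$1,736.98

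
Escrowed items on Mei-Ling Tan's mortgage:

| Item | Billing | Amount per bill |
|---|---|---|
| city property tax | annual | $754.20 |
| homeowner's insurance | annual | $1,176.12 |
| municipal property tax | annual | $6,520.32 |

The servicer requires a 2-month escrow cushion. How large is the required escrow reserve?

City property tax: $754.20/yr
Homeowner's insurance: $1,176.12/yr
Municipal property tax: $6,520.32/yr
Yearly total = $754.20 + $1,176.12 + $6,520.32 = $8,450.64
Per month = $8,450.64 ÷ 12 = $704.22
Reserve = 2 × $704.22 = $1,408.44

$1,408.44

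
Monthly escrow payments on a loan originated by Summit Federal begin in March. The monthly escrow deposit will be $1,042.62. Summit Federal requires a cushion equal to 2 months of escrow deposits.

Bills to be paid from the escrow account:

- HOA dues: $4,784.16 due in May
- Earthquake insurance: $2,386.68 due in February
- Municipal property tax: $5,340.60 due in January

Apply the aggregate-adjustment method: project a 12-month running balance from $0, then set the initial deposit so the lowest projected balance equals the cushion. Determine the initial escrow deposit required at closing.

Cushion = 2 × $1,042.62 = $2,085.24
Trial balance (start $0, +$1,042.62 each month, − disbursements):
  Mar: +$1,042.62 → $1,042.62
  Apr: +$1,042.62 → $2,085.24
  May: +$1,042.62 − $4,784.16 → -$1,656.30
  Jun: +$1,042.62 → -$613.68
  Jul: +$1,042.62 → $428.94
  Aug: +$1,042.62 → $1,471.56
  Sep: +$1,042.62 → $2,514.18
  Oct: +$1,042.62 → $3,556.80
  Nov: +$1,042.62 → $4,599.42
  Dec: +$1,042.62 → $5,642.04
  Jan: +$1,042.62 − $5,340.60 → $1,344.06
  Feb: +$1,042.62 − $2,386.68 → $0.00
Lowest trial balance = -$1,656.30 (May)
Initial deposit = cushion − low point = $2,085.24 − (-$1,656.30) = $3,741.54

$3,741.54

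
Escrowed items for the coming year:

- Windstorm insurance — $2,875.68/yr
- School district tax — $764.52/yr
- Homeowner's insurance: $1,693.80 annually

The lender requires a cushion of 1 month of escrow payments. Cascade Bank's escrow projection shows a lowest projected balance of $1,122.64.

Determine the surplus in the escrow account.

Windstorm insurance = $2,875.68 per year
School district tax = $764.52 per year
Homeowner's insurance = $1,693.80 per year
Total per year = $2,875.68 + $764.52 + $1,693.80 = $5,334.00
Per month = $5,334.00 ÷ 12 = $444.50
Required reserve = 1 × $444.50 = $444.50
Excess over cushion: $1,122.64 − $444.50 = $678.14

$678.14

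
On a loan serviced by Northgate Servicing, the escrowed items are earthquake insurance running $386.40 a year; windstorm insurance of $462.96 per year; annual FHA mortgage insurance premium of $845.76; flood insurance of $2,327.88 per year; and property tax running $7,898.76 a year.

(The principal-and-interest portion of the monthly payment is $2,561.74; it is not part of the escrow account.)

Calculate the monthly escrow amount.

$993.48

Earthquake insurance = $386.40
Windstorm insurance = $462.96
FHA mortgage insurance premium = $845.76
Flood insurance = $2,327.88
Property tax = $7,898.76
Combined annual = $386.40 + $462.96 + $845.76 + $2,327.88 + $7,898.76 = $11,921.76
Per month = $11,921.76 / 12 = $993.48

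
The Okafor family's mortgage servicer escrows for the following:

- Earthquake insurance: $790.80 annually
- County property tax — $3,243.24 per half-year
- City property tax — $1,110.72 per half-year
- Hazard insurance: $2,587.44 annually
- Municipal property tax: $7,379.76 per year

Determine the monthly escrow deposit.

$1,622.16

Earthquake insurance = $790.80 per year
County property tax = $3,243.24 × 2 = $6,486.48 per year
City property tax = $1,110.72 × 2 = $2,221.44 per year
Hazard insurance = $2,587.44 per year
Municipal property tax = $7,379.76 per year
Total per year = $19,465.92
Monthly = $19,465.92 / 12 = $1,622.16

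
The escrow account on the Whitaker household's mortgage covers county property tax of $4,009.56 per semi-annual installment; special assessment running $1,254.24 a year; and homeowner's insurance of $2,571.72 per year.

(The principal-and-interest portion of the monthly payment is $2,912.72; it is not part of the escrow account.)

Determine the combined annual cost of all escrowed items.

County property tax = $4,009.56 × 2 = $8,019.12
Special assessment = $1,254.24
Homeowner's insurance = $2,571.72
Total annual escrow = $8,019.12 + $1,254.24 + $2,571.72 = $11,845.08

$11,845.08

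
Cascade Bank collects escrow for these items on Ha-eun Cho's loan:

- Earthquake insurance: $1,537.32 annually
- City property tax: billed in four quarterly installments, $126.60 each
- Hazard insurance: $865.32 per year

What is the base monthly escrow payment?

$242.42

Earthquake insurance: $1,537.32 per year
City property tax: $126.60 × 4 = $506.40 per year
Hazard insurance: $865.32 per year
Total annual escrow = $2,909.04
Base monthly escrow = $2,909.04 / 12 = $242.42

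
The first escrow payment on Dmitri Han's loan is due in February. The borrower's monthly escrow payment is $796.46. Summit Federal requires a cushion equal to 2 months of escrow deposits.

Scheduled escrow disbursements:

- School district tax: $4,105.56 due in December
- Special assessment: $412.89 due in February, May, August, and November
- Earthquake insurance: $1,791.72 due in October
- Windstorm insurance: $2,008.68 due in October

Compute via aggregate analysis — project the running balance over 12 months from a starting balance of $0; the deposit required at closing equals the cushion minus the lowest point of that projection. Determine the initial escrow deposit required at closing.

Cushion = 2 × $796.46 = $1,592.92
Trial balance (start $0, +$796.46 each month, − disbursements):
  Feb: +$796.46 − $412.89 → $383.57
  Mar: +$796.46 → $1,180.03
  Apr: +$796.46 → $1,976.49
  May: +$796.46 − $412.89 → $2,360.06
  Jun: +$796.46 → $3,156.52
  Jul: +$796.46 → $3,952.98
  Aug: +$796.46 − $412.89 → $4,336.55
  Sep: +$796.46 → $5,133.01
  Oct: +$796.46 − $3,800.40 → $2,129.07
  Nov: +$796.46 − $412.89 → $2,512.64
  Dec: +$796.46 − $4,105.56 → -$796.46
  Jan: +$796.46 → $0.00
Lowest trial balance = -$796.46 (Dec)
Initial deposit = cushion − low point = $1,592.92 − (-$796.46) = $2,389.38

$2,389.38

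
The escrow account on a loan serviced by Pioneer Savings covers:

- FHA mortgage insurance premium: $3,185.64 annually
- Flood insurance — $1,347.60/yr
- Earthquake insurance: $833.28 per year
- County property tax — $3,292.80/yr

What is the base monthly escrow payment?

$721.61

FHA mortgage insurance premium = $3,185.64 annually
Flood insurance = $1,347.60 annually
Earthquake insurance = $833.28 annually
County property tax = $3,292.80 annually
Total annual escrow = $3,185.64 + $1,347.60 + $833.28 + $3,292.80 = $8,659.32
Monthly = $8,659.32 / 12 = $721.61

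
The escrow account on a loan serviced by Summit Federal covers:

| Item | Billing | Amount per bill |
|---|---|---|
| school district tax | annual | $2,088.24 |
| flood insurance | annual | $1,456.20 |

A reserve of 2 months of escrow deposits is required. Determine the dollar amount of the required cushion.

School district tax = $2,088.24 per year
Flood insurance = $1,456.20 per year
Total per year = $2,088.24 + $1,456.20 = $3,544.44
Base monthly escrow = $3,544.44 / 12 = $295.37
Cushion = 2 × $295.37 = $590.74

$590.74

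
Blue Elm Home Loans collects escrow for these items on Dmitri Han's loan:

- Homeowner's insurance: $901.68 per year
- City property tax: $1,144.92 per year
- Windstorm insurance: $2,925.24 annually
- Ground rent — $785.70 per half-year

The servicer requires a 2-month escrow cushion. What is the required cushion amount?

Homeowner's insurance — $901.68 per year
City property tax — $1,144.92 per year
Windstorm insurance — $2,925.24 per year
Ground rent — $785.70 × 2 = $1,571.40 per year
Total per year = $901.68 + $1,144.92 + $2,925.24 + $1,571.40 = $6,543.24
Per month = $6,543.24 ÷ 12 = $545.27
Required cushion = 2 × $545.27 = $1,090.54

$1,090.54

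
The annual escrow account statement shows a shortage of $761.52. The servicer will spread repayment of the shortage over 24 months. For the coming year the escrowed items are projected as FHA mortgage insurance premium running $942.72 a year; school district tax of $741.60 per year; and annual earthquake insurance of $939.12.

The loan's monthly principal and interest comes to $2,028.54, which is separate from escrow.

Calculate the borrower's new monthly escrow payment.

FHA mortgage insurance premium = $942.72 per year
School district tax = $741.60 per year
Earthquake insurance = $939.12 per year
Combined annual = $942.72 + $741.60 + $939.12 = $2,623.44
Per month = $2,623.44 ÷ 12 = $218.62
Shortage spread = $761.52 / 24 = $31.73/mo
New monthly escrow = $218.62 + $31.73 = $250.35

$250.35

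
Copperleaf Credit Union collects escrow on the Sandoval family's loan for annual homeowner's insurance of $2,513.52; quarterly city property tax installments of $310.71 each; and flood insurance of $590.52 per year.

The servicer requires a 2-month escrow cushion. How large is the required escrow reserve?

$724.48

Homeowner's insurance: $2,513.52/yr
City property tax: $310.71 × 4 = $1,242.84/yr
Flood insurance: $590.52/yr
Yearly total = $2,513.52 + $1,242.84 + $590.52 = $4,346.88
Base monthly escrow = $4,346.88 / 12 = $362.24
Reserve = 2 × $362.24 = $724.48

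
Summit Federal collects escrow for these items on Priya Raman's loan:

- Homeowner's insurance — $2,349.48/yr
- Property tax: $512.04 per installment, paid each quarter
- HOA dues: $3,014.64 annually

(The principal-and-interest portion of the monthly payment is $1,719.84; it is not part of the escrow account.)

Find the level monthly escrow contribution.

$617.69

Homeowner's insurance: $2,349.48/yr
Property tax: $512.04 × 4 = $2,048.16/yr
HOA dues: $3,014.64/yr
Total per year = $2,349.48 + $2,048.16 + $3,014.64 = $7,412.28
Monthly = $7,412.28 / 12 = $617.69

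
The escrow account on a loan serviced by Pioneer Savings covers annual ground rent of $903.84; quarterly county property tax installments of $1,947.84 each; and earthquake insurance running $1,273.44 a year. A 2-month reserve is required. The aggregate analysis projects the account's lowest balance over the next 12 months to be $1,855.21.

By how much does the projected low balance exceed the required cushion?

$193.77

Ground rent = $903.84 annually
County property tax = $1,947.84 × 4 = $7,791.36 annually
Earthquake insurance = $1,273.44 annually
Annual escrow total = $903.84 + $7,791.36 + $1,273.44 = $9,968.64
Base monthly escrow = $9,968.64 ÷ 12 = $830.72
Required cushion = 2 × $830.72 = $1,661.44
Excess over cushion: $1,855.21 − $1,661.44 = $193.77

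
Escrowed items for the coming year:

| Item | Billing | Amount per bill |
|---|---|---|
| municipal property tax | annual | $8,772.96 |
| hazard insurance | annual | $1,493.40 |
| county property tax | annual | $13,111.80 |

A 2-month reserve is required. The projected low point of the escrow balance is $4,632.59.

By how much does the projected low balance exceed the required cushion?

Municipal property tax — $8,772.96 per year
Hazard insurance — $1,493.40 per year
County property tax — $13,111.80 per year
Total per year = $8,772.96 + $1,493.40 + $13,111.80 = $23,378.16
Per month = $23,378.16 / 12 = $1,948.18
Cushion = 2 × $1,948.18 = $3,896.36
Surplus = $4,632.59 − $3,896.36 = $736.23

$736.23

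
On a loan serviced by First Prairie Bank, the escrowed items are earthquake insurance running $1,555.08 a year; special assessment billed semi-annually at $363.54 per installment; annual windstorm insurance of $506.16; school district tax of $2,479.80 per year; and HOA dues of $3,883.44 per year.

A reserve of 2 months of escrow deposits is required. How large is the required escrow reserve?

$1,525.26

Earthquake insurance = $1,555.08 per year
Special assessment = $363.54 × 2 = $727.08 per year
Windstorm insurance = $506.16 per year
School district tax = $2,479.80 per year
HOA dues = $3,883.44 per year
Annual escrow total = $9,151.56
Monthly escrow = $9,151.56 ÷ 12 = $762.63
Reserve = 2 × $762.63 = $1,525.26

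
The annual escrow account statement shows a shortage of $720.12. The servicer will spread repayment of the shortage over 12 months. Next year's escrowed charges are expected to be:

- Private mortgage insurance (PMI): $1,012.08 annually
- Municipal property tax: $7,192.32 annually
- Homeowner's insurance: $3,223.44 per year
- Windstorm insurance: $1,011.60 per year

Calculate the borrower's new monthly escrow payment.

Private mortgage insurance (PMI) — $1,012.08 per year
Municipal property tax — $7,192.32 per year
Homeowner's insurance — $3,223.44 per year
Windstorm insurance — $1,011.60 per year
Yearly total = $1,012.08 + $7,192.32 + $3,223.44 + $1,011.60 = $12,439.44
Per month = $12,439.44 / 12 = $1,036.62
Monthly shortage recovery: $720.12 ÷ 12 = $60.01
New monthly escrow = $1,036.62 + $60.01 = $1,096.63

$1,096.63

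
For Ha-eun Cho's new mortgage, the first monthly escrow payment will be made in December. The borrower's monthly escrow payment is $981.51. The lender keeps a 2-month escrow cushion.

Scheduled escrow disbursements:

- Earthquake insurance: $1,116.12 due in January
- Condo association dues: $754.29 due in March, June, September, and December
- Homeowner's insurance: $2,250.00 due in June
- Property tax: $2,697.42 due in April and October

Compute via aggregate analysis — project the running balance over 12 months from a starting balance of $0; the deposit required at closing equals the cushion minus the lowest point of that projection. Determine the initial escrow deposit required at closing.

$3,418.86

Cushion = 2 × $981.51 = $1,963.02
Trial balance (start $0, +$981.51 each month, − disbursements):
  Dec: +$981.51 − $754.29 → $227.22
  Jan: +$981.51 − $1,116.12 → $92.61
  Feb: +$981.51 → $1,074.12
  Mar: +$981.51 − $754.29 → $1,301.34
  Apr: +$981.51 − $2,697.42 → -$414.57
  May: +$981.51 → $566.94
  Jun: +$981.51 − $3,004.29 → -$1,455.84
  Jul: +$981.51 → -$474.33
  Aug: +$981.51 → $507.18
  Sep: +$981.51 − $754.29 → $734.40
  Oct: +$981.51 − $2,697.42 → -$981.51
  Nov: +$981.51 → $0.00
Lowest trial balance = -$1,455.84 (Jun)
Initial deposit = cushion − low point = $1,963.02 − (-$1,455.84) = $3,418.86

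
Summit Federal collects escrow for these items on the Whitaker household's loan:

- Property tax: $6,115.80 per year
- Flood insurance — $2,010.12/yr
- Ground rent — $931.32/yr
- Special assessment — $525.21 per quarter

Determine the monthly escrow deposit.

Property tax = $6,115.80
Flood insurance = $2,010.12
Ground rent = $931.32
Special assessment = $525.21 × 4 = $2,100.84
Total annual escrow = $6,115.80 + $2,010.12 + $931.32 + $2,100.84 = $11,158.08
Monthly = $11,158.08 / 12 = $929.84

$929.84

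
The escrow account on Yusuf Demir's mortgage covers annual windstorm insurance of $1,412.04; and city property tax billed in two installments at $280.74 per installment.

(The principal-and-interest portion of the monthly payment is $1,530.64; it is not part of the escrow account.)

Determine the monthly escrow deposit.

$164.46

Windstorm insurance — $1,412.04 annually
City property tax — $280.74 × 2 = $561.48 annually
Total annual escrow = $1,412.04 + $561.48 = $1,973.52
Base monthly escrow = $1,973.52 ÷ 12 = $164.46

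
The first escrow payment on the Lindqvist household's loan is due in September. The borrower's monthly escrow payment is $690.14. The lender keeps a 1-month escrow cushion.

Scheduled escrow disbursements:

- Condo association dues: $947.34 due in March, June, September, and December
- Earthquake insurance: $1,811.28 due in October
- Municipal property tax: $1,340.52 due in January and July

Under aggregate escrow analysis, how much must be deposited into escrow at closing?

Cushion = 1 × $690.14 = $690.14
Trial balance (start $0, +$690.14 each month, − disbursements):
  Sep: +$690.14 − $947.34 → -$257.20
  Oct: +$690.14 − $1,811.28 → -$1,378.34
  Nov: +$690.14 → -$688.20
  Dec: +$690.14 − $947.34 → -$945.40
  Jan: +$690.14 − $1,340.52 → -$1,595.78
  Feb: +$690.14 → -$905.64
  Mar: +$690.14 − $947.34 → -$1,162.84
  Apr: +$690.14 → -$472.70
  May: +$690.14 → $217.44
  Jun: +$690.14 − $947.34 → -$39.76
  Jul: +$690.14 − $1,340.52 → -$690.14
  Aug: +$690.14 → $0.00
Lowest trial balance = -$1,595.78 (Jan)
Initial deposit = cushion − low point = $690.14 − (-$1,595.78) = $2,285.92

$2,285.92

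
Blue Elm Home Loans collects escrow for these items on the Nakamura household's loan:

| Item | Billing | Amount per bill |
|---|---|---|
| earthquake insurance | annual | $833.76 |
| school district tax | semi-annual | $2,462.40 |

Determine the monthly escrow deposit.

Earthquake insurance = $833.76 per year
School district tax = $2,462.40 × 2 = $4,924.80 per year
Total annual escrow = $5,758.56
Monthly escrow = $5,758.56 ÷ 12 = $479.88

$479.88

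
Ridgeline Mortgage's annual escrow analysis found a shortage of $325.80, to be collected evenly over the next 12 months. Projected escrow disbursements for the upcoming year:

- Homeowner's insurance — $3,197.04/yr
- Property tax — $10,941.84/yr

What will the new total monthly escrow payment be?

$1,205.39

Homeowner's insurance = $3,197.04
Property tax = $10,941.84
Combined annual = $3,197.04 + $10,941.84 = $14,138.88
Base monthly escrow = $14,138.88 / 12 = $1,178.24
Monthly shortage recovery: $325.80 / 12 = $27.15
Adjusted monthly = $1,178.24 + $27.15 = $1,205.39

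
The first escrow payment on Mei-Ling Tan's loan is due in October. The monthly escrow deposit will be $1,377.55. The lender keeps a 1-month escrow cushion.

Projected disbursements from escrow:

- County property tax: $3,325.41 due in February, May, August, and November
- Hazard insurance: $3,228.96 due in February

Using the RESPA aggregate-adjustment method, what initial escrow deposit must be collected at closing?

$4,369.58

Cushion = 1 × $1,377.55 = $1,377.55
Trial balance (start $0, +$1,377.55 each month, − disbursements):
  Oct: +$1,377.55 → $1,377.55
  Nov: +$1,377.55 − $3,325.41 → -$570.31
  Dec: +$1,377.55 → $807.24
  Jan: +$1,377.55 → $2,184.79
  Feb: +$1,377.55 − $6,554.37 → -$2,992.03
  Mar: +$1,377.55 → -$1,614.48
  Apr: +$1,377.55 → -$236.93
  May: +$1,377.55 − $3,325.41 → -$2,184.79
  Jun: +$1,377.55 → -$807.24
  Jul: +$1,377.55 → $570.31
  Aug: +$1,377.55 − $3,325.41 → -$1,377.55
  Sep: +$1,377.55 → $0.00
Lowest trial balance = -$2,992.03 (Feb)
Initial deposit = cushion − low point = $1,377.55 − (-$2,992.03) = $4,369.58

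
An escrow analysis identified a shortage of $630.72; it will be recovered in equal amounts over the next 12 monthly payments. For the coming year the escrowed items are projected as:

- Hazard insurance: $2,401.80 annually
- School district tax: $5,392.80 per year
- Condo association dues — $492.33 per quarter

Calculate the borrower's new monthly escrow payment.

Hazard insurance: $2,401.80 per year
School district tax: $5,392.80 per year
Condo association dues: $492.33 × 4 = $1,969.32 per year
Annual escrow total = $2,401.80 + $5,392.80 + $1,969.32 = $9,763.92
Per month = $9,763.92 / 12 = $813.66
Monthly shortage recovery: $630.72 ÷ 12 = $52.56
Adjusted monthly = $813.66 + $52.56 = $866.22

$866.22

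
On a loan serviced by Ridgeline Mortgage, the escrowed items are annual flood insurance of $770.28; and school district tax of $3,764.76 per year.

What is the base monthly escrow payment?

$377.92

Flood insurance = $770.28 annually
School district tax = $3,764.76 annually
Total annual escrow = $770.28 + $3,764.76 = $4,535.04
Monthly = $4,535.04 ÷ 12 = $377.92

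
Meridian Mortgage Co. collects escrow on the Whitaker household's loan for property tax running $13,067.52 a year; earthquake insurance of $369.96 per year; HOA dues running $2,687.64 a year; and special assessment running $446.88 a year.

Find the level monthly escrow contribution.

Property tax — $13,067.52/yr
Earthquake insurance — $369.96/yr
HOA dues — $2,687.64/yr
Special assessment — $446.88/yr
Total per year = $16,572.00
Per month = $16,572.00 / 12 = $1,381.00

$1,381.00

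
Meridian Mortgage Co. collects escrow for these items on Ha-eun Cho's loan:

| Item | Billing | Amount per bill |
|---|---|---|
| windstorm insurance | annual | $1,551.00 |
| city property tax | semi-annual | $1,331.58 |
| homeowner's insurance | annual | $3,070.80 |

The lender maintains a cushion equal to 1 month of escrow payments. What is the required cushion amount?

Windstorm insurance = $1,551.00
City property tax = $1,331.58 × 2 = $2,663.16
Homeowner's insurance = $3,070.80
Combined annual = $7,284.96
Per month = $7,284.96 / 12 = $607.08
Reserve = 1 × $607.08 = $607.08

$607.08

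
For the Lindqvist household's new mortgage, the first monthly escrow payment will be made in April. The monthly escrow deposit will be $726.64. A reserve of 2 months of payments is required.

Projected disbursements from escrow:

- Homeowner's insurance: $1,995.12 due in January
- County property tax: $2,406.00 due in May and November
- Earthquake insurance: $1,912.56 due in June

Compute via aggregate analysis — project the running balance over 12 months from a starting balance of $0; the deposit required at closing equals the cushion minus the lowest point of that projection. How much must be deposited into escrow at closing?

Cushion = 2 × $726.64 = $1,453.28
Trial balance (start $0, +$726.64 each month, − disbursements):
  Apr: +$726.64 → $726.64
  May: +$726.64 − $2,406.00 → -$952.72
  Jun: +$726.64 − $1,912.56 → -$2,138.64
  Jul: +$726.64 → -$1,412.00
  Aug: +$726.64 → -$685.36
  Sep: +$726.64 → $41.28
  Oct: +$726.64 → $767.92
  Nov: +$726.64 − $2,406.00 → -$911.44
  Dec: +$726.64 → -$184.80
  Jan: +$726.64 − $1,995.12 → -$1,453.28
  Feb: +$726.64 → -$726.64
  Mar: +$726.64 → $0.00
Lowest trial balance = -$2,138.64 (Jun)
Initial deposit = cushion − low point = $1,453.28 − (-$2,138.64) = $3,591.92

$3,591.92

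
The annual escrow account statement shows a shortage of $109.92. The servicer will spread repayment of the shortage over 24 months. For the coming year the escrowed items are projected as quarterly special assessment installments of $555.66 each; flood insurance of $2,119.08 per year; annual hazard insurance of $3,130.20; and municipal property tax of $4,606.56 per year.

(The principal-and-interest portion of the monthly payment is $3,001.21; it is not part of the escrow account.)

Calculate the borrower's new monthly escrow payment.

$1,011.12

Special assessment = $555.66 × 4 = $2,222.64
Flood insurance = $2,119.08
Hazard insurance = $3,130.20
Municipal property tax = $4,606.56
Total annual escrow = $2,222.64 + $2,119.08 + $3,130.20 + $4,606.56 = $12,078.48
Monthly = $12,078.48 / 12 = $1,006.54
Shortage spread = $109.92 ÷ 24 = $4.58/mo
New monthly escrow = $1,006.54 + $4.58 = $1,011.12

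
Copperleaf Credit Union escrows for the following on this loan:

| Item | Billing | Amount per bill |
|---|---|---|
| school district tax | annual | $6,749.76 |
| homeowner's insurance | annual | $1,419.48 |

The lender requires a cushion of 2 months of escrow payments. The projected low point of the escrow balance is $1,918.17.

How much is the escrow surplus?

$556.63

School district tax = $6,749.76 per year
Homeowner's insurance = $1,419.48 per year
Yearly total = $6,749.76 + $1,419.48 = $8,169.24
Monthly escrow = $8,169.24 / 12 = $680.77
Required reserve = 2 × $680.77 = $1,361.54
Surplus = $1,918.17 − $1,361.54 = $556.63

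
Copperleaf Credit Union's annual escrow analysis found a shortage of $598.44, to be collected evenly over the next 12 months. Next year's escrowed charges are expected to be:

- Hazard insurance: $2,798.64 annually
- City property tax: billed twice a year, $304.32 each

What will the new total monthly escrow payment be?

$333.81

Hazard insurance — $2,798.64 annually
City property tax — $304.32 × 2 = $608.64 annually
Total per year = $2,798.64 + $608.64 = $3,407.28
Monthly = $3,407.28 / 12 = $283.94
Monthly shortage recovery: $598.44 ÷ 12 = $49.87
New monthly escrow = $283.94 + $49.87 = $333.81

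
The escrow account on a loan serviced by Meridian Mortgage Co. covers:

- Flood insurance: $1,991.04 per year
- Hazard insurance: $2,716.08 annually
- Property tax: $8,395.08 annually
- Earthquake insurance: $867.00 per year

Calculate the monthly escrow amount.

Flood insurance: $1,991.04 annually
Hazard insurance: $2,716.08 annually
Property tax: $8,395.08 annually
Earthquake insurance: $867.00 annually
Annual escrow total = $13,969.20
Monthly = $13,969.20 ÷ 12 = $1,164.10

$1,164.10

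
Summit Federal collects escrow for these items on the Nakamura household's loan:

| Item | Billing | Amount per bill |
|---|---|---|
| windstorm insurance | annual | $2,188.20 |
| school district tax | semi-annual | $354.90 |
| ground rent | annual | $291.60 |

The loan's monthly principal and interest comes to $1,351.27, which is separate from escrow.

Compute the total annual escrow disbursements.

$3,189.60

Windstorm insurance = $2,188.20 annually
School district tax = $354.90 × 2 = $709.80 annually
Ground rent = $291.60 annually
Combined annual = $2,188.20 + $709.80 + $291.60 = $3,189.60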